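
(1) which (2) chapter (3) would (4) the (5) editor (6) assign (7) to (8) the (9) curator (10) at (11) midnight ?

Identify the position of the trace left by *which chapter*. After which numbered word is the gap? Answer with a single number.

Before movement: The editor would assign which chapter to the curator at midnight.
The filler 'which chapter' is interpreted as the direct object of 'assign'. It moves to the left edge, and the trace sits right after 'assign':
Which chapter would the editor assign ___ to the curator at midnight?
'assign' is word 6.

6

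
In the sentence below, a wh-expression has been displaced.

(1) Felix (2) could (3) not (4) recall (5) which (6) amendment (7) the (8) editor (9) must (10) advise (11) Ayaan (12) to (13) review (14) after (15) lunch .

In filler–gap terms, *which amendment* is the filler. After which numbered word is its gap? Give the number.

Before movement: The editor must advise Ayaan to review which amendment after lunch.
'which amendment' functions as the direct object of 'review'. It moves to the left edge, and the trace sits right after 'review':
Felix could not recall which amendment the editor must advise Ayaan to review ___ after lunch.
'review' is word 13.

13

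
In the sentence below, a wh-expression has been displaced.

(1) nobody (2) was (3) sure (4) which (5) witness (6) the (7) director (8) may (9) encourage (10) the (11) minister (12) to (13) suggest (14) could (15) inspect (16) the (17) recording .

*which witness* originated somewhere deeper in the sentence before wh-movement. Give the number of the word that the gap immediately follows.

13

Pre-movement form: The director may encourage the minister to suggest which witness could inspect the recording.
The filler 'which witness' is interpreted as the subject of the clause embedded under 'suggest'. Fronting leaves a gap immediately after 'suggest':
Nobody was sure which witness the director may encourage the minister to suggest ___ could inspect the recording.
'suggest' is word 13.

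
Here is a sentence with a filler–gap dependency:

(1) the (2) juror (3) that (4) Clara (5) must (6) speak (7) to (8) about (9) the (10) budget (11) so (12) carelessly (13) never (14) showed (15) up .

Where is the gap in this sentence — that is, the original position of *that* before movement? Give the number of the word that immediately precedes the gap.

7

'that' is the object of the preposition 'to'. Wh-movement fronts it, leaving a gap right after 'to':
The juror that Clara must speak to ___ about the budget so carelessly never showed up.
'to' is word 7.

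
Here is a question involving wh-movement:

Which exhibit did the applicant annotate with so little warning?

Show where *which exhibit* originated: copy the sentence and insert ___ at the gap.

Which exhibit did the applicant annotate ___ with so little warning?

Before movement: The applicant did annotate which exhibit with so little warning.
The filler 'which exhibit' is interpreted as the direct object of 'annotate'. The gap is right after 'annotate'.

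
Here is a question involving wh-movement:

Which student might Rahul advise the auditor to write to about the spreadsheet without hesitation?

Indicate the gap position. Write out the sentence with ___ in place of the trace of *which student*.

Pre-movement form: Rahul might advise the auditor to write to which student about the spreadsheet without hesitation.
'which student' is the object of the preposition 'to'. The gap is right after 'to'.

Which student might Rahul advise the auditor to write to ___ about the spreadsheet without hesitation?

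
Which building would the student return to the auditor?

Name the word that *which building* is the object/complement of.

return

In situ: The student would return which building to the auditor.
The filler 'which building' is interpreted as the direct object of 'return'. Wh-movement fronts it, leaving a gap right after 'return':
Which building would the student return ___ to the auditor?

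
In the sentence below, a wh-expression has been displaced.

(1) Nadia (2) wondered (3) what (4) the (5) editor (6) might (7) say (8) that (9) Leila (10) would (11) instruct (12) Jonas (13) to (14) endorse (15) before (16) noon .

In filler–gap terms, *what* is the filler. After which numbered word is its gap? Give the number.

14

In situ: The editor might say that Leila would instruct Jonas to endorse what before noon.
The filler 'what' is interpreted as the direct object of 'endorse'. Fronting leaves a gap immediately after 'endorse':
Nadia wondered what the editor might say that Leila would instruct Jonas to endorse ___ before noon.
'endorse' is word 14.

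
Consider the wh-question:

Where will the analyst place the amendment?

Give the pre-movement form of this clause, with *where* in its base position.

'where' functions as the locative complement of 'place'. Wh-movement fronts it, leaving a gap right after 'amendment':
Where will the analyst place the amendment ___?

The analyst will place the amendment where.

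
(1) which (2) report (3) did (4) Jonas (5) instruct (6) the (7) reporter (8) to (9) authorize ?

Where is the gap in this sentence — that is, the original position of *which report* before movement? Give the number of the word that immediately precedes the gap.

Pre-movement form: Jonas did instruct the reporter to authorize which report.
'which report' is the direct object of 'authorize'. It moves to the left edge, and the trace sits right after 'authorize':
Which report did Jonas instruct the reporter to authorize ___?
'authorize' is word 9.

9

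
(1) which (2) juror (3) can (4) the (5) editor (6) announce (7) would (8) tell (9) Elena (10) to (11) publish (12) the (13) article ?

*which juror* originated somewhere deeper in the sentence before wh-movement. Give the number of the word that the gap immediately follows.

Underlying clause: The editor can announce which juror would tell Elena to publish the article.
'which juror' functions as the subject of the clause embedded under 'announce'. Wh-movement fronts it, leaving a gap right after 'announce':
Which juror can the editor announce ___ would tell Elena to publish the article?
'announce' is word 6.

6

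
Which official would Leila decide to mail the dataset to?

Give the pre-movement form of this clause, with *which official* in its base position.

The filler 'which official' is interpreted as the object of the preposition 'to' (recipient of 'mail'). It moves to the left edge, and the trace sits right after 'to':
Which official would Leila decide to mail the dataset to ___?

Leila would decide to mail the dataset to which official.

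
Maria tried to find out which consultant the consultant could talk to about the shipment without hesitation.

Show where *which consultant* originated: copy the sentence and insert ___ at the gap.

Maria tried to find out which consultant the consultant could talk to ___ about the shipment without hesitation.

In situ: The consultant could talk to which consultant about the shipment without hesitation.
The filler 'which consultant' is interpreted as the object of the preposition 'to'. The gap is right after 'to'.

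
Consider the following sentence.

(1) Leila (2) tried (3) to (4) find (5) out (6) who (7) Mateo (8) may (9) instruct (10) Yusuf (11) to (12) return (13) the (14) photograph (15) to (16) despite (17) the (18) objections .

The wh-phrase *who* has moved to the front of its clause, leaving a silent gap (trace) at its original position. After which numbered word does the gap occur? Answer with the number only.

15

Underlying clause: Mateo may instruct Yusuf to return the photograph to who despite the objections.
The filler 'who' is interpreted as the object of the preposition 'to' (recipient of 'return'). It moves to the left edge, and the trace sits right after 'to':
Leila tried to find out who Mateo may instruct Yusuf to return the photograph to ___ despite the objections.
'to' is word 15.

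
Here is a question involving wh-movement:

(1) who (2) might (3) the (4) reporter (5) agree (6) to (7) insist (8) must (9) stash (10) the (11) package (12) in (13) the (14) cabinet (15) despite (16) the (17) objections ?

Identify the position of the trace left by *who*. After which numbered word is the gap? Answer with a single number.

Underlying clause: The reporter might agree to insist who must stash the package in the cabinet despite the objections.
'who' is the subject of the clause embedded under 'insist'. It moves to the left edge, and the trace sits right after 'insist':
Who might the reporter agree to insist ___ must stash the package in the cabinet despite the objections?
'insist' is word 7.

7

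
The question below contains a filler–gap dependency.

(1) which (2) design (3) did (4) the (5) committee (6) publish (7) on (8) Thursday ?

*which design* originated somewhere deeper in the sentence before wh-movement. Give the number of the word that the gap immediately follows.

6

Pre-movement form: The committee did publish which design on Thursday.
'which design' is the direct object of 'publish'. Fronting leaves a gap immediately after 'publish':
Which design did the committee publish ___ on Thursday?
'publish' is word 6.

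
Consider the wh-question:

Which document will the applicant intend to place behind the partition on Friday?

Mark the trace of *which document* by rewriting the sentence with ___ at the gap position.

Which document will the applicant intend to place ___ behind the partition on Friday?

Underlying clause: The applicant will intend to place which document behind the partition on Friday.
The filler 'which document' is interpreted as the direct object of 'place'. The gap is right after 'place'.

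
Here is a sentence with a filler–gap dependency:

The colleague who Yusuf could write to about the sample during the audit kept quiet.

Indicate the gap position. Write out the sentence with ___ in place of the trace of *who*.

The filler 'who' is interpreted as the object of the preposition 'to'. The gap is right after 'to'.

The colleague who Yusuf could write to ___ about the sample during the audit kept quiet.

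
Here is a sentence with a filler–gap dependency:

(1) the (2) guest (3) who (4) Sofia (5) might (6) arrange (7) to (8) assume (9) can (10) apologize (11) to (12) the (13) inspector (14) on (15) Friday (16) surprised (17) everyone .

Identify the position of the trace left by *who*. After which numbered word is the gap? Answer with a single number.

8

'who' is the subject of the clause embedded under 'assume'. Wh-movement fronts it, leaving a gap right after 'assume':
The guest who Sofia might arrange to assume ___ can apologize to the inspector on Friday surprised everyone.
'assume' is word 8.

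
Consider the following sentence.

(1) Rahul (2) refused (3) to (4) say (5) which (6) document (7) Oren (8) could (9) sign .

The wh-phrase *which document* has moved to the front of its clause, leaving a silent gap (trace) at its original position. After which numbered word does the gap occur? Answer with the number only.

9

Before movement: Oren could sign which document.
'which document' functions as the direct object of 'sign'. Wh-movement fronts it, leaving a gap right after 'sign':
Rahul refused to say which document Oren could sign ___.
'sign' is word 9.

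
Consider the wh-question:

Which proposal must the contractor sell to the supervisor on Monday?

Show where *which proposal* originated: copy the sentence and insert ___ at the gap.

Pre-movement form: The contractor must sell which proposal to the supervisor on Monday.
'which proposal' functions as the direct object of 'sell'. The gap is right after 'sell'.

Which proposal must the contractor sell ___ to the supervisor on Monday?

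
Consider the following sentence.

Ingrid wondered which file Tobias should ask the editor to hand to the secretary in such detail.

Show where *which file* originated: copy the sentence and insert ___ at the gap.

Ingrid wondered which file Tobias should ask the editor to hand ___ to the secretary in such detail.

Pre-movement form: Tobias should ask the editor to hand which file to the secretary in such detail.
The filler 'which file' is interpreted as the direct object of 'hand'. The gap is right after 'hand'.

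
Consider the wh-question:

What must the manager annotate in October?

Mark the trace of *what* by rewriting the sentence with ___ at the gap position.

What must the manager annotate ___ in October?

Underlying clause: The manager must annotate what in October.
'what' functions as the direct object of 'annotate'. The gap is right after 'annotate'.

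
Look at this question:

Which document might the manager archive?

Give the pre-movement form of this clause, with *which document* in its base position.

'which document' is the direct object of 'archive'. It moves to the left edge, and the trace sits right after 'archive':
Which document might the manager archive ___?

The manager might archive which document.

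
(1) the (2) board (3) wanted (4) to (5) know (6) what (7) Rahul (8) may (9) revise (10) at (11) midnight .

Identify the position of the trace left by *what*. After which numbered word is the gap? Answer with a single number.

9

Underlying clause: Rahul may revise what at midnight.
'what' is the direct object of 'revise'. Wh-movement fronts it, leaving a gap right after 'revise':
The board wanted to know what Rahul may revise ___ at midnight.
'revise' is word 9.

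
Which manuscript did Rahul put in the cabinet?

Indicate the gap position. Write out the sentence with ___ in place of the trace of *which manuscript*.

Which manuscript did Rahul put ___ in the cabinet?

Pre-movement form: Rahul did put which manuscript in the cabinet.
The filler 'which manuscript' is interpreted as the direct object of 'put'. The gap is right after 'put'.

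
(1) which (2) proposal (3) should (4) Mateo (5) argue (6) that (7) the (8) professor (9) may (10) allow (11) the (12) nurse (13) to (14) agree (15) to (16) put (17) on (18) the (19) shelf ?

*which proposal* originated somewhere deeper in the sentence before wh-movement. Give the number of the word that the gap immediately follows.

16

Underlying clause: Mateo should argue that the professor may allow the nurse to agree to put which proposal on the shelf.
The filler 'which proposal' is interpreted as the direct object of 'put'. Wh-movement fronts it, leaving a gap right after 'put':
Which proposal should Mateo argue that the professor may allow the nurse to agree to put ___ on the shelf?
'put' is word 16.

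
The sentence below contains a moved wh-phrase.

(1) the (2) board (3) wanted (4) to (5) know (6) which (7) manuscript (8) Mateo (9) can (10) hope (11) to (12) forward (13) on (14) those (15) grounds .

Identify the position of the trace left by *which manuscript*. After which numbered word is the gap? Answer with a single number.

12

Before movement: Mateo can hope to forward which manuscript on those grounds.
The filler 'which manuscript' is interpreted as the direct object of 'forward'. It moves to the left edge, and the trace sits right after 'forward':
The board wanted to know which manuscript Mateo can hope to forward ___ on those grounds.
'forward' is word 12.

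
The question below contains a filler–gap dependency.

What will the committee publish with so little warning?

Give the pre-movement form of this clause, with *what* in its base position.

The committee will publish what with so little warning.

'what' functions as the direct object of 'publish'. Fronting leaves a gap immediately after 'publish':
What will the committee publish ___ with so little warning?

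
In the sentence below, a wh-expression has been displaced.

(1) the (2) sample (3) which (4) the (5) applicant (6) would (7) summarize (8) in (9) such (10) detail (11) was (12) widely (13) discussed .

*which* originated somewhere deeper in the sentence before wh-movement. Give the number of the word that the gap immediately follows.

7

'which' functions as the direct object of 'summarize'. Fronting leaves a gap immediately after 'summarize':
The sample which the applicant would summarize ___ in such detail was widely discussed.
'summarize' is word 7.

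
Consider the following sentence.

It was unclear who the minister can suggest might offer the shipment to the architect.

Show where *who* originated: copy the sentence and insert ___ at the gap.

In situ: The minister can suggest who might offer the shipment to the architect.
The filler 'who' is interpreted as the subject of the clause embedded under 'suggest'. The gap is right after 'suggest'.

It was unclear who the minister can suggest ___ might offer the shipment to the architect.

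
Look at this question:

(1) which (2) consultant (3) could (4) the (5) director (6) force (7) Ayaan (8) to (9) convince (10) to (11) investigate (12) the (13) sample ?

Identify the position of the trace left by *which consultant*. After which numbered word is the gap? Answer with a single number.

Underlying clause: The director could force Ayaan to convince which consultant to investigate the sample.
'which consultant' functions as the direct object of 'convince'. It moves to the left edge, and the trace sits right after 'convince':
Which consultant could the director force Ayaan to convince ___ to investigate the sample?
'convince' is word 9.

9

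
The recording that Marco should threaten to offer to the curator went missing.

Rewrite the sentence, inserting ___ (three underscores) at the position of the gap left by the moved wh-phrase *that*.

The filler 'that' is interpreted as the direct object of 'offer'. The gap is right after 'offer'.

The recording that Marco should threaten to offer ___ to the curator went missing.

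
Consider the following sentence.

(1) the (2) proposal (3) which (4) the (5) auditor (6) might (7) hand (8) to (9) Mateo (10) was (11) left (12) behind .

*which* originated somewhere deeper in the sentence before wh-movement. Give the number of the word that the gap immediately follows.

'which' functions as the direct object of 'hand'. Fronting leaves a gap immediately after 'hand':
The proposal which the auditor might hand ___ to Mateo was left behind.
'hand' is word 7.

7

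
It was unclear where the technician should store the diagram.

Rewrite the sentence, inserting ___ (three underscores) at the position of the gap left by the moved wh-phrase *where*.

Pre-movement form: The technician should store the diagram where.
'where' functions as the locative complement of 'store'. The gap is right after 'diagram'.

It was unclear where the technician should store the diagram ___.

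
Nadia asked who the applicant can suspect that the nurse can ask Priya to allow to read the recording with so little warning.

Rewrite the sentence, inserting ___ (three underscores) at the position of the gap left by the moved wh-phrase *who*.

Underlying clause: The applicant can suspect that the nurse can ask Priya to allow who to read the recording with so little warning.
The filler 'who' is interpreted as the direct object of 'allow'. The gap is right after 'allow'.

Nadia asked who the applicant can suspect that the nurse can ask Priya to allow ___ to read the recording with so little warning.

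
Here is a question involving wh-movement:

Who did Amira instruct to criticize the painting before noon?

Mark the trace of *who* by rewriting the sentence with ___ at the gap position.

Pre-movement form: Amira did instruct who to criticize the painting before noon.
'who' functions as the direct object of 'instruct'. The gap is right after 'instruct'.

Who did Amira instruct ___ to criticize the painting before noon?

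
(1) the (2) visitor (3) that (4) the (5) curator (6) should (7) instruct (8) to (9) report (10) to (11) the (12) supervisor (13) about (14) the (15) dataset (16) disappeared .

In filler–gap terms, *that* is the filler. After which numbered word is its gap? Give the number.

'that' functions as the direct object of 'instruct'. It moves to the left edge, and the trace sits right after 'instruct':
The visitor that the curator should instruct ___ to report to the supervisor about the dataset disappeared.
'instruct' is word 7.

7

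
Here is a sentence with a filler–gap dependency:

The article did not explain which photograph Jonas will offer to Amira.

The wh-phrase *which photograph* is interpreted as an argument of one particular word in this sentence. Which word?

offer

In situ: Jonas will offer which photograph to Amira.
The filler 'which photograph' is interpreted as the direct object of 'offer'. It moves to the left edge, and the trace sits right after 'offer':
The article did not explain which photograph Jonas will offer ___ to Amira.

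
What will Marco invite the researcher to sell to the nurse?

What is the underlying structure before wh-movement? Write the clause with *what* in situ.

'what' functions as the direct object of 'sell'. It moves to the left edge, and the trace sits right after 'sell':
What will Marco invite the researcher to sell ___ to the nurse?

Marco will invite the researcher to sell what to the nurse.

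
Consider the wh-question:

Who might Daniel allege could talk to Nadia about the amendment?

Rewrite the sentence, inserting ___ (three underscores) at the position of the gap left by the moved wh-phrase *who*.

Who might Daniel allege ___ could talk to Nadia about the amendment?

Before movement: Daniel might allege who could talk to Nadia about the amendment.
'who' is the subject of the clause embedded under 'allege'. The gap is right after 'allege'.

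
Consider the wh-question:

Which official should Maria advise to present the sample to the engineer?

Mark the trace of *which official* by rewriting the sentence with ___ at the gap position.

Underlying clause: Maria should advise which official to present the sample to the engineer.
The filler 'which official' is interpreted as the direct object of 'advise'. The gap is right after 'advise'.

Which official should Maria advise ___ to present the sample to the engineer?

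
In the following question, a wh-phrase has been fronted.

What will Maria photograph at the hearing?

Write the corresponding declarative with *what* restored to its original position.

The filler 'what' is interpreted as the direct object of 'photograph'. Fronting leaves a gap immediately after 'photograph':
What will Maria photograph ___ at the hearing?

Maria will photograph what at the hearing.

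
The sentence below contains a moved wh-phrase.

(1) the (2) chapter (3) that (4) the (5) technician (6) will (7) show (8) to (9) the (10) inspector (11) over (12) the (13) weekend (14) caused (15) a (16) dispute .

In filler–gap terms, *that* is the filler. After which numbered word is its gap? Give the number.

7

The filler 'that' is interpreted as the direct object of 'show'. Fronting leaves a gap immediately after 'show':
The chapter that the technician will show ___ to the inspector over the weekend caused a dispute.
'show' is word 7.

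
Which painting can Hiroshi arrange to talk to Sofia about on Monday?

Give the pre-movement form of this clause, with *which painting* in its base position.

The filler 'which painting' is interpreted as the object of the preposition 'about'. It moves to the left edge, and the trace sits right after 'about':
Which painting can Hiroshi arrange to talk to Sofia about ___ on Monday?

Hiroshi can arrange to talk to Sofia about which painting on Monday.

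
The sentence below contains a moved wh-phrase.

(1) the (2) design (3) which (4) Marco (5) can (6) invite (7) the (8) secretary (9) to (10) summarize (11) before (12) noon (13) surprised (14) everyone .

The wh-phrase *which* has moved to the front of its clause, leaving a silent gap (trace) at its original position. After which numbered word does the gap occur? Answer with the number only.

10

'which' functions as the direct object of 'summarize'. Wh-movement fronts it, leaving a gap right after 'summarize':
The design which Marco can invite the secretary to summarize ___ before noon surprised everyone.
'summarize' is word 10.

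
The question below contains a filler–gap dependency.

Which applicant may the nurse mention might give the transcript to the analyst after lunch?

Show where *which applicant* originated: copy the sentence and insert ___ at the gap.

Which applicant may the nurse mention ___ might give the transcript to the analyst after lunch?

Before movement: The nurse may mention which applicant might give the transcript to the analyst after lunch.
'which applicant' is the subject of the clause embedded under 'mention'. The gap is right after 'mention'.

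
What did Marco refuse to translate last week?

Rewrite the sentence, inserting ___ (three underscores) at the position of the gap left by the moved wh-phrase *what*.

What did Marco refuse to translate ___ last week?

Before movement: Marco did refuse to translate what last week.
'what' is the direct object of 'translate'. The gap is right after 'translate'.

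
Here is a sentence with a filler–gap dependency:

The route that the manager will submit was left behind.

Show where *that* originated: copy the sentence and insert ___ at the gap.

The route that the manager will submit ___ was left behind.

'that' functions as the direct object of 'submit'. The gap is right after 'submit'.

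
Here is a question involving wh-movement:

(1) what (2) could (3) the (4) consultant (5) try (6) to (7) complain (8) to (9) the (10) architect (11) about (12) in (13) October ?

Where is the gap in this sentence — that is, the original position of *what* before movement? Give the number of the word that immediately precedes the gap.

11

Pre-movement form: The consultant could try to complain to the architect about what in October.
'what' functions as the object of the preposition 'about'. Wh-movement fronts it, leaving a gap right after 'about':
What could the consultant try to complain to the architect about ___ in October?
'about' is word 11.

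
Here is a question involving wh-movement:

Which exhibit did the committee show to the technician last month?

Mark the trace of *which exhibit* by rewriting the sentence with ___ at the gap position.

Which exhibit did the committee show ___ to the technician last month?

Pre-movement form: The committee did show which exhibit to the technician last month.
'which exhibit' functions as the direct object of 'show'. The gap is right after 'show'.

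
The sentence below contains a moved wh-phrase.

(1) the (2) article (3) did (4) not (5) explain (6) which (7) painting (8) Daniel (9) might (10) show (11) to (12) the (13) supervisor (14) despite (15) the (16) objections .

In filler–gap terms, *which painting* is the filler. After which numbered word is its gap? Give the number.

10

Pre-movement form: Daniel might show which painting to the supervisor despite the objections.
'which painting' is the direct object of 'show'. It moves to the left edge, and the trace sits right after 'show':
The article did not explain which painting Daniel might show ___ to the supervisor despite the objections.
'show' is word 10.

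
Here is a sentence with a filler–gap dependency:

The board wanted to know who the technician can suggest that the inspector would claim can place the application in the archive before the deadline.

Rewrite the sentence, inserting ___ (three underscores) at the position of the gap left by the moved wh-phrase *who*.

The board wanted to know who the technician can suggest that the inspector would claim ___ can place the application in the archive before the deadline.

Underlying clause: The technician can suggest that the inspector would claim who can place the application in the archive before the deadline.
The filler 'who' is interpreted as the subject of the clause embedded under 'claim'. The gap is right after 'claim'.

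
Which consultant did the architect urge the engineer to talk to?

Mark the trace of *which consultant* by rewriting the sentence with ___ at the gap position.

Underlying clause: The architect did urge the engineer to talk to which consultant.
'which consultant' is the object of the preposition 'to'. The gap is right after 'to'.

Which consultant did the architect urge the engineer to talk to ___?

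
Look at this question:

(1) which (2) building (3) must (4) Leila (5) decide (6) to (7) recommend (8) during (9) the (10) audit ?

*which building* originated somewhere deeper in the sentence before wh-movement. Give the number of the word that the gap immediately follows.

Underlying clause: Leila must decide to recommend which building during the audit.
The filler 'which building' is interpreted as the direct object of 'recommend'. It moves to the left edge, and the trace sits right after 'recommend':
Which building must Leila decide to recommend ___ during the audit?
'recommend' is word 7.

7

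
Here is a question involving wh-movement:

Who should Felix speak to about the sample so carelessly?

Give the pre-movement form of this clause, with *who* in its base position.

Felix should speak to who about the sample so carelessly.

'who' is the object of the preposition 'to'. Wh-movement fronts it, leaving a gap right after 'to':
Who should Felix speak to ___ about the sample so carelessly?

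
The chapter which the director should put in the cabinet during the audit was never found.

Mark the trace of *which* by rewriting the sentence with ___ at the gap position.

The chapter which the director should put ___ in the cabinet during the audit was never found.

The filler 'which' is interpreted as the direct object of 'put'. The gap is right after 'put'.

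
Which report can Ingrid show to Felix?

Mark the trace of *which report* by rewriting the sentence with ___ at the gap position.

Which report can Ingrid show ___ to Felix?

Underlying clause: Ingrid can show which report to Felix.
'which report' functions as the direct object of 'show'. The gap is right after 'show'.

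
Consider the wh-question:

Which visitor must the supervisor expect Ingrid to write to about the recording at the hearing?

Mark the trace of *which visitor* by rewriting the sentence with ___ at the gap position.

Which visitor must the supervisor expect Ingrid to write to ___ about the recording at the hearing?

Before movement: The supervisor must expect Ingrid to write to which visitor about the recording at the hearing.
The filler 'which visitor' is interpreted as the object of the preposition 'to'. The gap is right after 'to'.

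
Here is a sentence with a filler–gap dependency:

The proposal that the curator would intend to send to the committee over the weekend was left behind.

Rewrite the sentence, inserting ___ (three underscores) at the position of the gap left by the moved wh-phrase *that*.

'that' functions as the direct object of 'send'. The gap is right after 'send'.

The proposal that the curator would intend to send ___ to the committee over the weekend was left behind.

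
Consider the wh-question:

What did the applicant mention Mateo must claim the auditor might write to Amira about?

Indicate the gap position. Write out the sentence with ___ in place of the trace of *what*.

Before movement: The applicant did mention Mateo must claim the auditor might write to Amira about what.
'what' functions as the object of the preposition 'about'. The gap is right after 'about'.

What did the applicant mention Mateo must claim the auditor might write to Amira about ___?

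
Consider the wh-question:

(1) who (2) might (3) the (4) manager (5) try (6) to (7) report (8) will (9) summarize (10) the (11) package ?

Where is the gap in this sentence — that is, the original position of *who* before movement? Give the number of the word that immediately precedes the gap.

7

Underlying clause: The manager might try to report who will summarize the package.
The filler 'who' is interpreted as the subject of the clause embedded under 'report'. Fronting leaves a gap immediately after 'report':
Who might the manager try to report ___ will summarize the package?
'report' is word 7.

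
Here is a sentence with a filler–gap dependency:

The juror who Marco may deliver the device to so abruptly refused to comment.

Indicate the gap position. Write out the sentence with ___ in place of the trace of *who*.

The juror who Marco may deliver the device to ___ so abruptly refused to comment.

'who' is the object of the preposition 'to' (recipient of 'deliver'). The gap is right after 'to'.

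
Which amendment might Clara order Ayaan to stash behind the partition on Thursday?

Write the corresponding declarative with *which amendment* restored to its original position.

Clara might order Ayaan to stash which amendment behind the partition on Thursday.

'which amendment' is the direct object of 'stash'. Fronting leaves a gap immediately after 'stash':
Which amendment might Clara order Ayaan to stash ___ behind the partition on Thursday?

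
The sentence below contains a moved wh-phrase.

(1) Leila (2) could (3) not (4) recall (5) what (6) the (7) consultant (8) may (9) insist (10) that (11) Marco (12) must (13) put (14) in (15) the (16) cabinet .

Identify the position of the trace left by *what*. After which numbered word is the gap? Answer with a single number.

Underlying clause: The consultant may insist that Marco must put what in the cabinet.
'what' functions as the direct object of 'put'. Fronting leaves a gap immediately after 'put':
Leila could not recall what the consultant may insist that Marco must put ___ in the cabinet.
'put' is word 13.

13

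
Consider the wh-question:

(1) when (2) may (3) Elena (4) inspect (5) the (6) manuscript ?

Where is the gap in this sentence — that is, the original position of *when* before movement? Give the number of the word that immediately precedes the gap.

6

Pre-movement form: Elena may inspect the manuscript when.
The filler 'when' is interpreted as the temporal adjunct. Wh-movement fronts it, leaving a gap right after 'manuscript':
When may Elena inspect the manuscript ___?
'manuscript' is word 6.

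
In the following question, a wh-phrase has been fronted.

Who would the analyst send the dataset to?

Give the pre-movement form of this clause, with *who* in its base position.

The analyst would send the dataset to who.

'who' functions as the object of the preposition 'to' (recipient of 'send'). Fronting leaves a gap immediately after 'to':
Who would the analyst send the dataset to ___?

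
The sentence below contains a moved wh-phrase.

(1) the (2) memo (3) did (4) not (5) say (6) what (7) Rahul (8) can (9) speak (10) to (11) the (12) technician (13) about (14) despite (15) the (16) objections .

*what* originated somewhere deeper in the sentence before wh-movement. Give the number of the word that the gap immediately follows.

13

In situ: Rahul can speak to the technician about what despite the objections.
'what' is the object of the preposition 'about'. Fronting leaves a gap immediately after 'about':
The memo did not say what Rahul can speak to the technician about ___ despite the objections.
'about' is word 13.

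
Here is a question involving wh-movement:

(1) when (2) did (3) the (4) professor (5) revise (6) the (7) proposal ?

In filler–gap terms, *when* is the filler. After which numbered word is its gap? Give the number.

In situ: The professor did revise the proposal when.
'when' is the temporal adjunct. Wh-movement fronts it, leaving a gap right after 'proposal':
When did the professor revise the proposal ___?
'proposal' is word 7.

7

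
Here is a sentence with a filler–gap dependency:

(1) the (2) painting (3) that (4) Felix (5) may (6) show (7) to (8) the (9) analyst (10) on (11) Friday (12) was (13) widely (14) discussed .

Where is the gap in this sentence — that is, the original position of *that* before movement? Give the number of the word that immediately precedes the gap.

'that' is the direct object of 'show'. It moves to the left edge, and the trace sits right after 'show':
The painting that Felix may show ___ to the analyst on Friday was widely discussed.
'show' is word 6.

6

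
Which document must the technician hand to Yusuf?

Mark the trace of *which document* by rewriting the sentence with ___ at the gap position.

Which document must the technician hand ___ to Yusuf?

Underlying clause: The technician must hand which document to Yusuf.
The filler 'which document' is interpreted as the direct object of 'hand'. The gap is right after 'hand'.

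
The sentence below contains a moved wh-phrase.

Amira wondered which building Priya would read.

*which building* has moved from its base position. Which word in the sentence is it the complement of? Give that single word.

read

Pre-movement form: Priya would read which building.
The filler 'which building' is interpreted as the direct object of 'read'. Fronting leaves a gap immediately after 'read':
Amira wondered which building Priya would read ___.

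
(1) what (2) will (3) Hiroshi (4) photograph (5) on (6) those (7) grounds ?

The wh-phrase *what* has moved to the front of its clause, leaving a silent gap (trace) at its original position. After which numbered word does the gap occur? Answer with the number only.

4

Underlying clause: Hiroshi will photograph what on those grounds.
'what' functions as the direct object of 'photograph'. Fronting leaves a gap immediately after 'photograph':
What will Hiroshi photograph ___ on those grounds?
'photograph' is word 4.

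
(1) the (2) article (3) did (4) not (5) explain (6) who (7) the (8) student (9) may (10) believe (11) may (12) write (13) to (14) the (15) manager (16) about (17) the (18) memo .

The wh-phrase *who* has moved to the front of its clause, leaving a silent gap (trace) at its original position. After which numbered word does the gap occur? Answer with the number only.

10

Before movement: The student may believe who may write to the manager about the memo.
The filler 'who' is interpreted as the subject of the clause embedded under 'believe'. It moves to the left edge, and the trace sits right after 'believe':
The article did not explain who the student may believe ___ may write to the manager about the memo.
'believe' is word 10.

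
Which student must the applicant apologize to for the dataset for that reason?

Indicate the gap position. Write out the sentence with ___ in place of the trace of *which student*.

Which student must the applicant apologize to ___ for the dataset for that reason?

Pre-movement form: The applicant must apologize to which student for the dataset for that reason.
The filler 'which student' is interpreted as the object of the preposition 'to'. The gap is right after 'to'.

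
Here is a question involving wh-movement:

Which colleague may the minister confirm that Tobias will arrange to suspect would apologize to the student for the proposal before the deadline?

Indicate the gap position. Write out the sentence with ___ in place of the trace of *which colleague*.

In situ: The minister may confirm that Tobias will arrange to suspect which colleague would apologize to the student for the proposal before the deadline.
'which colleague' functions as the subject of the clause embedded under 'suspect'. The gap is right after 'suspect'.

Which colleague may the minister confirm that Tobias will arrange to suspect ___ would apologize to the student for the proposal before the deadline?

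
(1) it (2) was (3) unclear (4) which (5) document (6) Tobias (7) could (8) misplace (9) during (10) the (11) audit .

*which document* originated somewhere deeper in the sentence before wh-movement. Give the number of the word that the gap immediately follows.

In situ: Tobias could misplace which document during the audit.
'which document' is the direct object of 'misplace'. Fronting leaves a gap immediately after 'misplace':
It was unclear which document Tobias could misplace ___ during the audit.
'misplace' is word 8.

8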